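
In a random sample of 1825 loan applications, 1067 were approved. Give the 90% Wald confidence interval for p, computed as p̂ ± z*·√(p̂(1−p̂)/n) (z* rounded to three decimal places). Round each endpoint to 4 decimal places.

(0.5657, 0.6036)

p̂ = 1067/1825 = 0.58466.
SE = √(p̂(1−p̂)/n) = √(0.242833/1825) = 0.011535.
For 90% confidence, z* = 1.645.
Margin of error: 1.645 × 0.011535 = 0.01898.
Interval: 0.58466 ± 0.01898 → (0.5657, 0.6036).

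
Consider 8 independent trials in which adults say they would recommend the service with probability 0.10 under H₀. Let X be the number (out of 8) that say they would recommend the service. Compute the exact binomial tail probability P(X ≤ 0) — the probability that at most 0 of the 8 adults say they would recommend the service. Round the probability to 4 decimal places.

X is binomial with n = 8 and p = 0.10.
P(X ≤ 0) = C(8,0)·0.10^0·0.90^8.
= 0.430467 = 0.4305.

P = 0.4305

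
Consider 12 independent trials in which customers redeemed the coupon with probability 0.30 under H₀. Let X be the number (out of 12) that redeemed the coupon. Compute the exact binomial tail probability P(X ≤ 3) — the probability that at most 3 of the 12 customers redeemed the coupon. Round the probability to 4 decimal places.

P = 0.4925

X ~ Binomial(n=12, p=0.30).
P(X ≤ 3) = C(12,0)·0.30^0·0.70^12 + C(12,1)·0.30^1·0.70^11 + C(12,2)·0.30^2·0.70^10 + C(12,3)·0.30^3·0.70^9.
= 0.013841 + 0.071184 + 0.167790 + 0.239700 = 0.4925.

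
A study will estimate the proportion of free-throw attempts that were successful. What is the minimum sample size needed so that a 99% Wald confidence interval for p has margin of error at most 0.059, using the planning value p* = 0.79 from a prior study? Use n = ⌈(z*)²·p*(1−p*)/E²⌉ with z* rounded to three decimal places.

z* = 2.576 at the 99% level.
p*(1−p*) = 0.1659.
Required n before rounding: 6.635776 × 0.1659 / 0.059² = 316.253.
Rounding up, n = 317.

n = 317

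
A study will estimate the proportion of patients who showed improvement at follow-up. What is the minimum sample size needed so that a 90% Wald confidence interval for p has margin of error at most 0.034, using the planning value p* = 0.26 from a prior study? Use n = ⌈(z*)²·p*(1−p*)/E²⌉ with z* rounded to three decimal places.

n = 451

z* = 1.645 at the 90% level.
p*(1−p*) = 0.1924.
Required n before rounding: 2.706025 × 0.1924 / 0.034² = 450.380.
Rounding up, n = 451.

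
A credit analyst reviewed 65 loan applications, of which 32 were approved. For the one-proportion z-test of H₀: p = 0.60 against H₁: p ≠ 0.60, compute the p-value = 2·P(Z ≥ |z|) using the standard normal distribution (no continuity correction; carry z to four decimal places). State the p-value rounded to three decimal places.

p̂ = 32/65 = 0.49231.
Under H₀, SE = √(p₀(1−p₀)/n) = √(0.60·0.40/65) = √0.003692308 = 0.060764.
z = (p̂ − p₀)/SE = (32/65 − 0.60)/0.060764 ≈ -1.7723.
From the standard normal, 2·P(Z ≥ |z|) = 0.076.

p-value = 0.076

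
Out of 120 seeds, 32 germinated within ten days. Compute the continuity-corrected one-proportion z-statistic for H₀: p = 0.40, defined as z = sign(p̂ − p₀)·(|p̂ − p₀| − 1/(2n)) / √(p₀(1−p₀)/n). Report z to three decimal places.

z = -2.888

Sample proportion p̂ = 32/120 = 0.26667. p̂ − p₀ = -0.133333.
1/(2n) = 0.004167.
Corrected numerator: |-0.133333| − 0.004167 = 0.129166.
SE₀ = √(0.40·0.60/120) = 0.044721.
z = −0.129166/0.044721 = -2.888.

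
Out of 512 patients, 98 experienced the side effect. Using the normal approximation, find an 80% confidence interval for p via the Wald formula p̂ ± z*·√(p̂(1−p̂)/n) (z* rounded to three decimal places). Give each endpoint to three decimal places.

(0.169, 0.214)

With x = 98 successes in n = 512, p̂ = 0.19141.
Standard error of p̂: √(0.154770/512) = √0.000302285 = 0.017386.
The 80% critical value is z* = 1.282.
Margin = 1.282·0.017386 = 0.02229.
So the interval runs from 0.169 to 0.214.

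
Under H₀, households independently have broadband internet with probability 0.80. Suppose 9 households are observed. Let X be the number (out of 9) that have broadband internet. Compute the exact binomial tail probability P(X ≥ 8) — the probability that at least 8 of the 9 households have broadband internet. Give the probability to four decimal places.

X ~ Binomial(n=9, p=0.80).
P(X ≥ 8) = C(9,8)·0.80^8·0.20^1 + C(9,9)·0.80^9·0.20^0.
= 0.301990 + 0.134218 = 0.4362.

P = 0.4362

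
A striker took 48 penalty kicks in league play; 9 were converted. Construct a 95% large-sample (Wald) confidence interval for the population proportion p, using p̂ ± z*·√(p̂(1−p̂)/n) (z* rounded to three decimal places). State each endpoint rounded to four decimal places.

(0.0771, 0.2979)

p̂ = 9/48 = 0.18750.
SE = √(p̂(1−p̂)/n) = √(0.152344/48) = 0.056337.
For 95% confidence, z* = 1.960.
Margin of error: 1.960 × 0.056337 = 0.11042.
CI: 0.18750 ± 0.11042 = (0.0771, 0.2979).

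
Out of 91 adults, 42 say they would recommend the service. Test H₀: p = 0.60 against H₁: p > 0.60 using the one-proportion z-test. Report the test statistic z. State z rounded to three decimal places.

Sample proportion p̂ = 42/91 = 0.46154.
SE₀ = √(0.60·0.40/91) = 0.051355.
Test statistic: z = -0.13846/0.051355 = -2.696.

z = -2.696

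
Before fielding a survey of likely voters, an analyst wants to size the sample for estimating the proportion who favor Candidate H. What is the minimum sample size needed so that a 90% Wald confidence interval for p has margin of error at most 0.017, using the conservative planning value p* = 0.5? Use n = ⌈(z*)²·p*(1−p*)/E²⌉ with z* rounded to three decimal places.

n = 2341

z* = 1.645 at the 90% level.
p*(1−p*) = 0.50·0.50 = 0.2500.
Required n before rounding: 2.706025 × 0.2500 / 0.017² = 2340.852.
Rounding up, n = 2341.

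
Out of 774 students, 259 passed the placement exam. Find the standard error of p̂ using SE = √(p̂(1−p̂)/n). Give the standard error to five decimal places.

The sample proportion is 259/774 = 0.33463.
p̂(1−p̂) = 0.33463·0.66537 = 0.222653.
SE = √(0.222653/774) = 0.01696.

SE = 0.01696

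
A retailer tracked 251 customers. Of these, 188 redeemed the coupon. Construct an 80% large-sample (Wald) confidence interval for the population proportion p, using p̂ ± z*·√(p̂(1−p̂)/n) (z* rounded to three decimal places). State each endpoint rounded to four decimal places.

p̂ = 188/251 = 0.74900.
SE = √(p̂(1−p̂)/n) = √(0.187997/251) = 0.027368.
z* = 1.282 at the 80% level.
Margin of error: 1.282 × 0.027368 = 0.03509.
CI: 0.74900 ± 0.03509 = (0.7139, 0.7841).

(0.7139, 0.7841)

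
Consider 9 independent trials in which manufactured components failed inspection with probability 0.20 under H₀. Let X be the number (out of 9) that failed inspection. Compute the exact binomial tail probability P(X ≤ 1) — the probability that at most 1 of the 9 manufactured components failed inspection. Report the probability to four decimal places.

P = 0.4362

X ~ Binomial(n=9, p=0.20).
P(X ≤ 1) = C(9,0)·0.20^0·0.80^9 + C(9,1)·0.20^1·0.80^8.
= 0.134218 + 0.301990 = 0.4362.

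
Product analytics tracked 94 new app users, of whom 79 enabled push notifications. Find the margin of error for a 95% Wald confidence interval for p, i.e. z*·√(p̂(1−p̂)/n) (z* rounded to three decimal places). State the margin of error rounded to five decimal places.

ME = 0.07403

p̂ = 79/94 = 0.84043.
SE = √(p̂(1−p̂)/n) = √(0.134110/94) = 0.037772.
z* = 1.960 at the 95% level.
ME = 1.960·0.037772 = 0.07403.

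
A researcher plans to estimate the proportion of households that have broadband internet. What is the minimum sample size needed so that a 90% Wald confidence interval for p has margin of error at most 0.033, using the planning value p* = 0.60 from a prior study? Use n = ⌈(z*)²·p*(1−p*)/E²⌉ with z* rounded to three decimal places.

n = 597

For 90% confidence, z* = 1.645.
p*(1−p*) = 0.2400.
(z*)²·p*(1−p*)/E² = 2.706025·0.2400/0.001089 = 596.369.
⌈596.369⌉ = 597.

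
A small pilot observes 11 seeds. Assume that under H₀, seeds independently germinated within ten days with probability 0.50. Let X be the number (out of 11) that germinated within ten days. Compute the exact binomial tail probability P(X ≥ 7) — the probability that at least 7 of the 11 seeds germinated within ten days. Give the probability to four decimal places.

P = 0.2744

X ~ Binomial(n=11, p=0.50).
P(X ≥ 7) = Σ_{j=7}^{11} C(11,j)·0.50^j·0.50^{11−j}.
= 0.161133 + 0.080566 + 0.026855 + 0.005371 + 0.000488 = 0.2744.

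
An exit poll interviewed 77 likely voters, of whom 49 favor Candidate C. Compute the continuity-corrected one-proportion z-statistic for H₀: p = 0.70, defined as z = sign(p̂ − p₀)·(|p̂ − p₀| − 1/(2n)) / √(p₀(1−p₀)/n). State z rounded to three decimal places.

z = -1.094

Sample proportion p̂ = 49/77 = 0.63636. p̂ − p₀ = -0.063636.
Continuity correction 1/(2n) = 1/154 = 0.006494.
Corrected numerator: |-0.063636| − 0.006494 = 0.057142.
Under H₀, SE = √(p₀(1−p₀)/n) = √(0.70·0.30/77) = √0.002727273 = 0.052223.
z = (−)0.057142/0.052223 = -1.094.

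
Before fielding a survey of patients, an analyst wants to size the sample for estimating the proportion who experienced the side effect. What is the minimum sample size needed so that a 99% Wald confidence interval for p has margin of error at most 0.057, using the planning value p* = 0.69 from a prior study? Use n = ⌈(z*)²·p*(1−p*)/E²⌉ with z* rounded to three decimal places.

n = 437

The 99% critical value is z* = 2.576.
p*(1−p*) = 0.69·0.31 = 0.2139.
(z*)²·p*(1−p*)/E² = 6.635776·0.2139/0.003249 = 436.871.
Rounding up, n = 437.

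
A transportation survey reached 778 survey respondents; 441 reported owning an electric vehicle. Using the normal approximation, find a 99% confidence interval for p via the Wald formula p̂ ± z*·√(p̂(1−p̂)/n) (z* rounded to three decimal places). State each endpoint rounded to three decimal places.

p̂ = 441/778 = 0.56684.
Standard error of p̂: √(0.245533/778) = √0.000315595 = 0.017765.
For 99% confidence, z* = 2.576.
Margin of error: 2.576 × 0.017765 = 0.04576.
So the interval runs from 0.521 to 0.613.

(0.521, 0.613)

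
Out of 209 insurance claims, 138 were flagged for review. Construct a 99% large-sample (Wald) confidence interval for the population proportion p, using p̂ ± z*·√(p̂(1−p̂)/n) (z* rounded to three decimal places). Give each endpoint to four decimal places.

Sample proportion p̂ = 138/209 = 0.66029.
Standard error of p̂: √(0.224308/209) = √0.001073244 = 0.032760.
For 99% confidence, z* = 2.576.
Margin of error: 2.576 × 0.032760 = 0.08439.
Interval: 0.66029 ± 0.08439 → (0.5759, 0.7447).

(0.5759, 0.7447)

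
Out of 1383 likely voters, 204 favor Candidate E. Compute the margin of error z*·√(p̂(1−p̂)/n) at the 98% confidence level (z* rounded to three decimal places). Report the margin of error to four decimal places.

The sample proportion is 204/1383 = 0.14751.
SE(p̂) = √(0.14751·0.85249/1383) = 0.009535.
z* = 2.326 at the 98% level.
ME = 2.326·0.009535 = 0.0222.

ME = 0.0222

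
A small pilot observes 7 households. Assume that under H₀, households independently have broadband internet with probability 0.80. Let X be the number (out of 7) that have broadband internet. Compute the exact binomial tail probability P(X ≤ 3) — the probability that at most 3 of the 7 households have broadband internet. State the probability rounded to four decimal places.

P = 0.0333

X is binomial with n = 7 and p = 0.80.
P(X ≤ 3) = C(7,0)·0.80^0·0.20^7 + C(7,1)·0.80^1·0.20^6 + C(7,2)·0.80^2·0.20^5 + C(7,3)·0.80^3·0.20^4.
= 0.000013 + 0.000358 + 0.004301 + 0.028672 = 0.0333.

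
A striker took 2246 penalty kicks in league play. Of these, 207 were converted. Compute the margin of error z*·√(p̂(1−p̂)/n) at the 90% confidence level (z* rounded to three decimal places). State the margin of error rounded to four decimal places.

p̂ = 207/2246 = 0.09216.
Standard error of p̂: √(0.083670/2246) = √0.000037253 = 0.006104.
The 90% critical value is z* = 1.645.
ME = 1.645·0.006104 = 0.0100.

ME = 0.0100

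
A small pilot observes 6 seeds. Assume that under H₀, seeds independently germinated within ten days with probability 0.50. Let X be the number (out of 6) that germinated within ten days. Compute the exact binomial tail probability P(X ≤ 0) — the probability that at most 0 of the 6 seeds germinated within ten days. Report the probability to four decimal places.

X ~ Binomial(n=6, p=0.50).
P(X ≤ 0) = C(6,0)·0.50^0·0.50^6.
= 0.015625 = 0.0156.

P = 0.0156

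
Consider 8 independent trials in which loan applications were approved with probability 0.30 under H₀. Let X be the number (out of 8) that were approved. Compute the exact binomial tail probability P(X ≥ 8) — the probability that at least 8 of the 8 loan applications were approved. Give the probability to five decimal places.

P = 0.00007

X ~ Binomial(n=8, p=0.30).
P(X ≥ 8) = C(8,8)·0.30^8·0.70^0.
= 0.000066 = 0.00007.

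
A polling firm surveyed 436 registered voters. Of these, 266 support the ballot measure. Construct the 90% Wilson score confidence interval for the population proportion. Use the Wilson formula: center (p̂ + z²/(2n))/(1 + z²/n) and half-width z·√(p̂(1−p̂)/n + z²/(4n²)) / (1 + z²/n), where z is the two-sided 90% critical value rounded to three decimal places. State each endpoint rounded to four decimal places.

(0.5711, 0.6477)

Here p̂ = 266/436 = 0.61009 and z = 1.645 (z² = 2.706025).
Denominator 1 + z²/n = 1 + 2.706025/436 = 1.006206.
Adjusted center: (0.61009 + z²/(2n))/1.006206 = 0.60941.
Radicand: p̂(1−p̂)/n + z²/(4n²) = 0.000545596 + 0.000003559 = 0.000549155.
Half-width = 1.645·√0.000549155/1.006206 = 0.03831.
CI: 0.60941 ± 0.03831 = (0.5711, 0.6477).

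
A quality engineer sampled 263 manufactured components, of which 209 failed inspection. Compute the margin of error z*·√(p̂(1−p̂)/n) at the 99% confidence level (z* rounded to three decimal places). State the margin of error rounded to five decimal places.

ME = 0.06416

Sample proportion p̂ = 209/263 = 0.79468.
Standard error of p̂: √(0.163166/263) = √0.000620401 = 0.024908.
z* = 2.576 at the 99% level.
So ME = 0.06416.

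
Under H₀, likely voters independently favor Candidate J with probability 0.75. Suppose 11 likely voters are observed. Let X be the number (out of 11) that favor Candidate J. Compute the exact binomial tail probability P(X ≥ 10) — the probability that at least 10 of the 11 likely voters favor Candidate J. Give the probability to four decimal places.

X is binomial with n = 11 and p = 0.75.
P(X ≥ 10) = C(11,10)·0.75^10·0.25^1 + C(11,11)·0.75^11·0.25^0.
= 0.154862 + 0.042235 = 0.1971.

P = 0.1971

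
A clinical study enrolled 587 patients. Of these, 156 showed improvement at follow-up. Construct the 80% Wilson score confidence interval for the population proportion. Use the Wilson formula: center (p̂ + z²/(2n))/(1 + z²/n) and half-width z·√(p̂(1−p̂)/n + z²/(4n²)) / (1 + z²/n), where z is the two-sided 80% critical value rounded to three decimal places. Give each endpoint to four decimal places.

(0.2431, 0.2898)

p̂ = 156/587 = 0.26576; z = 1.282, so z² = 1.643524.
1 + z²/n = 1.002800.
Adjusted center: (0.26576 + z²/(2n))/1.002800 = 0.26641.
Radicand: p̂(1−p̂)/n + z²/(4n²) = 0.000332420 + 0.000001192 = 0.000333612.
Half-width = 1.282·√0.000333612/1.002800 = 0.02335.
Interval: 0.26641 ± 0.02335 → (0.2431, 0.2898).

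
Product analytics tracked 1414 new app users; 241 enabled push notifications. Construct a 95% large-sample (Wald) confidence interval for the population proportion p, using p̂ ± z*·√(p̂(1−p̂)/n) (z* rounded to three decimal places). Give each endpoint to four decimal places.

(0.1508, 0.1900)

p̂ = 241/1414 = 0.17044.
SE = √(p̂(1−p̂)/n) = √(0.141389/1414) = 0.010000.
For 95% confidence, z* = 1.960.
Margin = 1.960·0.010000 = 0.01960.
So the interval runs from 0.1508 to 0.1900.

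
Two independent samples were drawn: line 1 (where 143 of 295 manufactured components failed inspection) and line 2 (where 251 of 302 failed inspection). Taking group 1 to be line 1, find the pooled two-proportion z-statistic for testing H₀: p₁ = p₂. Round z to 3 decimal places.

z = -8.932

Sample proportions: p̂₁ = 143/295 = 0.48475 and p̂₂ = 251/302 = 0.83113.
Pooling: p̂ = 394/597 = 0.65997.
Pooled SE = √[0.2244107·0.00670109] ≈ 0.038779.
z = (p̂₁ − p̂₂)/SE = (0.48475 − 0.83113)/0.038779 = -0.34638/0.038779 = -8.932.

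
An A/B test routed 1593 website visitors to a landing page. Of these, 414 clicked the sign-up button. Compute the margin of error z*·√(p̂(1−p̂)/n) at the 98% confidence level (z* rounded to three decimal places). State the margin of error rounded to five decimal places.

ME = 0.02556

p̂ = 414/1593 = 0.25989.
SE(p̂) = √(0.25989·0.74011/1593) = 0.010988.
For 98% confidence, z* = 2.326.
ME = 2.326·0.010988 = 0.02556.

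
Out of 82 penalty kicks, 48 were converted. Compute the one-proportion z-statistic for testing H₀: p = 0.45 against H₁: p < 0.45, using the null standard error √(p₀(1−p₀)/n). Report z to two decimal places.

With x = 48 successes in n = 82, p̂ = 0.58537.
SE₀ = √(0.45·0.55/82) = 0.054939.
z = (0.58537 − 0.45)/0.054939 = 0.13537/0.054939 = 2.46.

z = 2.46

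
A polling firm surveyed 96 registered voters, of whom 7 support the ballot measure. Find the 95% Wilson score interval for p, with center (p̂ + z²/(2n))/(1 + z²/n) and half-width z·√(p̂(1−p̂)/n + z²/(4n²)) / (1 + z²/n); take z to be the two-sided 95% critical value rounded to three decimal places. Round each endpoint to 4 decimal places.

(0.0358, 0.1429)

p̂ = 7/96 = 0.07292; z = 1.960, so z² = 3.841600.
Denominator 1 + z²/n = 1 + 3.841600/96 = 1.040017.
Adjusted center: (0.07292 + z²/(2n))/1.040017 = 0.08935.
Radicand: p̂(1−p̂)/n + z²/(4n²) = 0.000704165 + 0.000104210 = 0.000808375.
Half-width = z·√(radicand)/denom = 1.960·0.028432/1.040017 = 0.05358.
CI: 0.08935 ± 0.05358 = (0.0358, 0.1429).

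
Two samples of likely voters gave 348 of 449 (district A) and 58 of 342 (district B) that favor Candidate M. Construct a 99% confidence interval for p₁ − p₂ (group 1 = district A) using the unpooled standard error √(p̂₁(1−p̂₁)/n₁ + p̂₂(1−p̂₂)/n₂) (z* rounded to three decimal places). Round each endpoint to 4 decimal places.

p̂₁ = 348/449 = 0.77506, p̂₂ = 58/342 = 0.16959; p̂₁ − p̂₂ = 0.60547.
SE = √(0.000388295 + 0.000411783) = √0.000800078 = 0.028286.
The 99% critical value is z* = 2.576. Margin of error = 0.07286.
Interval: 0.60547 ± 0.07286 → (0.5326, 0.6783).

(0.5326, 0.6783)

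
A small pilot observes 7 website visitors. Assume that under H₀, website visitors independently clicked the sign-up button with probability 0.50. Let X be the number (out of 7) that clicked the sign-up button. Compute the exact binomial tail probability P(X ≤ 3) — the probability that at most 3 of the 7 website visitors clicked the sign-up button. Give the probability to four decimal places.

X is binomial with n = 7 and p = 0.50.
P(X ≤ 3) = C(7,0)·0.50^0·0.50^7 + C(7,1)·0.50^1·0.50^6 + C(7,2)·0.50^2·0.50^5 + C(7,3)·0.50^3·0.50^4.
= 0.007812 + 0.054688 + 0.164062 + 0.273438 = 0.5000.

P = 0.5000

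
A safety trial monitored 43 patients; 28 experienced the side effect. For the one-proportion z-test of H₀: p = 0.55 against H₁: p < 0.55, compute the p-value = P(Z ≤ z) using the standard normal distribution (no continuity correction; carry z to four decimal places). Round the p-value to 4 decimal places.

With x = 28 successes in n = 43, p̂ = 0.65116.
Under H₀, SE = √(p₀(1−p₀)/n) = √(0.55·0.45/43) = √0.005755814 = 0.075867.
Test statistic (full precision, shown to 4 dp): z = (28/43 − 0.55)/SE₀ ≈ 1.3334.
From the standard normal, P(Z ≤ z) = 0.9088.

p-value = 0.9088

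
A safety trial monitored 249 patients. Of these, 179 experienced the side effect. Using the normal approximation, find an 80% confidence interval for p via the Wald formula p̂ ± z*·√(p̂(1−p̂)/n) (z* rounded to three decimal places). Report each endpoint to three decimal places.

Sample proportion p̂ = 179/249 = 0.71888.
Standard error of p̂: √(0.202094/249) = √0.000811621 = 0.028489.
z* = 1.282 at the 80% level.
Margin = 1.282·0.028489 = 0.03652.
Interval: 0.71888 ± 0.03652 → (0.682, 0.755).

(0.682, 0.755)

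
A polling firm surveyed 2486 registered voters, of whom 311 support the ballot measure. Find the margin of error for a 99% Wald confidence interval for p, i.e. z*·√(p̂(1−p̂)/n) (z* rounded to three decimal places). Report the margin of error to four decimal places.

ME = 0.0171

Sample proportion p̂ = 311/2486 = 0.12510.
SE(p̂) = √(0.12510·0.87490/2486) = 0.006635.
For 99% confidence, z* = 2.576.
So ME = 0.0171.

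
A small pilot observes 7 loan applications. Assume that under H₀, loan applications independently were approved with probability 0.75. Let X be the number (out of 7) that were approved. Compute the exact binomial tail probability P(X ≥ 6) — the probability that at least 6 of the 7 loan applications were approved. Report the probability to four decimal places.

X is binomial with n = 7 and p = 0.75.
P(X ≥ 6) = C(7,6)·0.75^6·0.25^1 + C(7,7)·0.75^7·0.25^0.
= 0.311462 + 0.133484 = 0.4449.

P = 0.4449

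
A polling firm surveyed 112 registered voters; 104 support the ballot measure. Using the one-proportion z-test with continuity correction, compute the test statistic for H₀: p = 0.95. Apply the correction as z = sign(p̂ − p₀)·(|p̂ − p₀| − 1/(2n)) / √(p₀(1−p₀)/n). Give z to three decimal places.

With x = 104 successes in n = 112, p̂ = 0.92857. p̂ − p₀ = -0.021429.
1/(2n) = 0.004464.
Corrected numerator: |-0.021429| − 0.004464 = 0.016965.
Under H₀, SE = √(p₀(1−p₀)/n) = √(0.95·0.05/112) = √0.000424107 = 0.020594.
z = −0.016965/0.020594 = -0.824.

z = -0.824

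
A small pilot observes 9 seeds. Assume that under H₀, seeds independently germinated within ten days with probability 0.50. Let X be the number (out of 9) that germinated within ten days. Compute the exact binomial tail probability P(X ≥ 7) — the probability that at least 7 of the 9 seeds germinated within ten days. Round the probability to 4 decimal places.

P = 0.0898

X ~ Binomial(n=9, p=0.50).
P(X ≥ 7) = C(9,7)·0.50^7·0.50^2 + C(9,8)·0.50^8·0.50^1 + C(9,9)·0.50^9·0.50^0.
= 0.070312 + 0.017578 + 0.001953 = 0.0898.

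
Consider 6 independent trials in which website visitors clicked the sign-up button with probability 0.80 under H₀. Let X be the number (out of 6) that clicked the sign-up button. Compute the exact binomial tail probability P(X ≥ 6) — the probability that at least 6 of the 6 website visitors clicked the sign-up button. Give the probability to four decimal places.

P = 0.2621

X is binomial with n = 6 and p = 0.80.
P(X ≥ 6) = C(6,6)·0.80^6·0.20^0.
= 0.262144 = 0.2621.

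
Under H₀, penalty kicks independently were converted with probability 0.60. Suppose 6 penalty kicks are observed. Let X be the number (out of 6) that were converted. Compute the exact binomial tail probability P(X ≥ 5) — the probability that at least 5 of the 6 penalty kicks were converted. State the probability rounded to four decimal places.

X ~ Binomial(n=6, p=0.60).
P(X ≥ 5) = C(6,5)·0.60^5·0.40^1 + C(6,6)·0.60^6·0.40^0.
= 0.186624 + 0.046656 = 0.2333.

P = 0.2333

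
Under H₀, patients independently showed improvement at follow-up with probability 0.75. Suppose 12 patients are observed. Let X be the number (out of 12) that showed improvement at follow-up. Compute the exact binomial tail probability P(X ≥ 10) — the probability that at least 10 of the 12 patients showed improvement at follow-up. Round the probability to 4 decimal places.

X is binomial with n = 12 and p = 0.75.
P(X ≥ 10) = C(12,10)·0.75^10·0.25^2 + C(12,11)·0.75^11·0.25^1 + C(12,12)·0.75^12·0.25^0.
= 0.232293 + 0.126705 + 0.031676 = 0.3907.

P = 0.3907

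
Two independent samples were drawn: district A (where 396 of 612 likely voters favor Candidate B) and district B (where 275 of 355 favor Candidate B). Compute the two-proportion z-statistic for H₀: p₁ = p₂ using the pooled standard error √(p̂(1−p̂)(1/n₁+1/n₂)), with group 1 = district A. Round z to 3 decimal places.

z = -4.150

Sample proportions: p̂₁ = 396/612 = 0.64706 and p̂₂ = 275/355 = 0.77465.
Pooling: p̂ = 671/967 = 0.69390.
Pooled SE = √[0.2124033·0.00445089] ≈ 0.030747.
z = (p̂₁ − p̂₂)/SE = (0.64706 − 0.77465)/0.030747 = -0.12759/0.030747 = -4.150.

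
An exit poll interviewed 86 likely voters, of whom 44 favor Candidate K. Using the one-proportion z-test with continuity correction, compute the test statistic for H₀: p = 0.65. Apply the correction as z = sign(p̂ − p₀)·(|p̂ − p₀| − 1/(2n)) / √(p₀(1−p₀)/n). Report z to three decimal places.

Sample proportion p̂ = 44/86 = 0.51163. p̂ − p₀ = -0.138372.
1/(2n) = 0.005814.
Corrected numerator: |-0.138372| − 0.005814 = 0.132558.
SE₀ = √(0.65·0.35/86) = 0.051433.
z = −0.132558/0.051433 = -2.577.

z = -2.577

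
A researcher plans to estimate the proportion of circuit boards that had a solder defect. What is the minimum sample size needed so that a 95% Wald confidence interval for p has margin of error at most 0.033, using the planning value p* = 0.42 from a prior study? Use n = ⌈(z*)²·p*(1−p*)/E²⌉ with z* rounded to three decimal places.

n = 860

The 95% critical value is z* = 1.960.
p*(1−p*) = 0.42·0.58 = 0.2436.
(z*)²·p*(1−p*)/E² = 3.841600·0.2436/0.001089 = 859.333.
⌈859.333⌉ = 860.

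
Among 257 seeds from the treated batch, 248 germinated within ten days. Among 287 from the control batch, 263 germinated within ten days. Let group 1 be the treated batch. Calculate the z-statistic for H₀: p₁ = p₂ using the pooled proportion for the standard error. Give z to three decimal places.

p̂₁ = 248/257 = 0.96498, p̂₂ = 263/287 = 0.91638.
Pooled p̂ = (248+263)/(257+287) = 511/544 = 0.93934.
Pooled SE = √[0.0569819·0.00737537] ≈ 0.020500.
z = (p̂₁ − p̂₂)/SE = (0.96498 − 0.91638)/0.020500 = 0.04860/0.020500 = 2.371.

z = 2.371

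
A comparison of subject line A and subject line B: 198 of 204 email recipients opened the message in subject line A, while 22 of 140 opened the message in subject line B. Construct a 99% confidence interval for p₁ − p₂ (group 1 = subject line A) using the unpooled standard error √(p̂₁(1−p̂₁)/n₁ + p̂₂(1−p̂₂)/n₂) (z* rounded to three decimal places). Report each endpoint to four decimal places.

(0.7286, 0.8983)

p̂₁ = 198/204 = 0.97059, p̂₂ = 22/140 = 0.15714; p̂₁ − p̂₂ = 0.81345.
Unpooled SE = √(p̂₁(1−p̂₁)/n₁ + p̂₂(1−p̂₂)/n₂) = √(0.000139935 + 0.000946064) = 0.032954.
z* = 2.576 at the 99% level. Margin of error = 0.08489.
CI: 0.81345 ± 0.08489 = (0.7286, 0.8983).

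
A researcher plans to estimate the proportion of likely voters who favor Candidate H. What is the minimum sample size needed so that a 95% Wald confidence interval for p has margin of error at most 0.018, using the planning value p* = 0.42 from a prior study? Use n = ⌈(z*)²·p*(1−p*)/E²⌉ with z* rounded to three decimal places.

n = 2889

For 95% confidence, z* = 1.960.
p*(1−p*) = 0.2436.
Required n before rounding: 3.841600 × 0.2436 / 0.018² = 2888.314.
Rounding up, n = 2889.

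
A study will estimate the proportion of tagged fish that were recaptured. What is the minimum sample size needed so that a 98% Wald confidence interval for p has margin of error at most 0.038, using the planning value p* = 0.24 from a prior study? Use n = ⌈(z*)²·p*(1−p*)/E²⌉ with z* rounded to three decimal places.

n = 684

z* = 2.326 at the 98% level.
p*(1−p*) = 0.1824.
(z*)²·p*(1−p*)/E² = 5.410276·0.1824/0.001444 = 683.403.
Rounding up, n = 684.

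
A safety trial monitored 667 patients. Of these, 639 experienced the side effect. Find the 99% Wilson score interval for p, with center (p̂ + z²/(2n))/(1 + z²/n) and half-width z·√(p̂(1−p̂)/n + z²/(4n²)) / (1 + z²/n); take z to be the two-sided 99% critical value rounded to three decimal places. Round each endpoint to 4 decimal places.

(0.9331, 0.9739)

Here p̂ = 639/667 = 0.95802 and z = 2.576 (z² = 6.635776).
1 + z²/n = 1.009949.
Center = (0.95802 + 0.004974)/1.009949 = 0.95351.
Radicand: p̂(1−p̂)/n + z²/(4n²) = 0.000060295 + 0.000003729 = 0.000064024.
Half-width = z·√(radicand)/denom = 2.576·0.008001/1.009949 = 0.02041.
CI: 0.95351 ± 0.02041 = (0.9331, 0.9739).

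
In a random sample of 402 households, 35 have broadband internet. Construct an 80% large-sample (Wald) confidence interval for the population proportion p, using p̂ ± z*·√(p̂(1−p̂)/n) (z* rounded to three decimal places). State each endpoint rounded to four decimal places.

With x = 35 successes in n = 402, p̂ = 0.08706.
Standard error of p̂: √(0.079484/402) = √0.000197722 = 0.014061.
The 80% critical value is z* = 1.282.
Margin of error: 1.282 × 0.014061 = 0.01803.
CI: 0.08706 ± 0.01803 = (0.0690, 0.1051).

(0.0690, 0.1051)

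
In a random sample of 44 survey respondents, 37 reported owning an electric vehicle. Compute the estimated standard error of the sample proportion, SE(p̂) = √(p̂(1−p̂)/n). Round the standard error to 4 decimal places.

Sample proportion p̂ = 37/44 = 0.84091.
p̂(1−p̂) = 0.84091·0.15909 = 0.133780.
SE = √(0.133780/44) = 0.0551.

SE = 0.0551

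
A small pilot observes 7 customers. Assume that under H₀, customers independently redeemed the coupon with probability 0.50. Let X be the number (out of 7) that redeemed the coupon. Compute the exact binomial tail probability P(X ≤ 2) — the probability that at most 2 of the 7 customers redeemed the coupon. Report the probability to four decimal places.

P = 0.2266

X ~ Binomial(n=7, p=0.50).
P(X ≤ 2) = C(7,0)·0.50^0·0.50^7 + C(7,1)·0.50^1·0.50^6 + C(7,2)·0.50^2·0.50^5.
= 0.007812 + 0.054688 + 0.164062 = 0.2266.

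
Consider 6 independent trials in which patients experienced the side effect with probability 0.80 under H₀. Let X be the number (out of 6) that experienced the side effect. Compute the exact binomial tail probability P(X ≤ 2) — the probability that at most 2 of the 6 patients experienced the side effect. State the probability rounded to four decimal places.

P = 0.0170

X ~ Binomial(n=6, p=0.80).
P(X ≤ 2) = C(6,0)·0.80^0·0.20^6 + C(6,1)·0.80^1·0.20^5 + C(6,2)·0.80^2·0.20^4.
= 0.000064 + 0.001536 + 0.015360 = 0.0170.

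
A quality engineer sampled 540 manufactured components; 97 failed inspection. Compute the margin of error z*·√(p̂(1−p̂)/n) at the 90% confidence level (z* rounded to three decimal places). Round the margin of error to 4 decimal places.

ME = 0.0272

p̂ = 97/540 = 0.17963.
SE(p̂) = √(0.17963·0.82037/540) = 0.016520.
The 90% critical value is z* = 1.645.
Margin of error = z*·SE = 1.645 × 0.016520 = 0.0272.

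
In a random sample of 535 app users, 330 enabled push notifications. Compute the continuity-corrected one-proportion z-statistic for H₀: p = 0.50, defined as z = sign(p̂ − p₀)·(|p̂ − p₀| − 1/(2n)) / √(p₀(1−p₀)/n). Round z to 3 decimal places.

z = 5.361

The sample proportion is 330/535 = 0.61682. p̂ − p₀ = 0.116822.
1/(2n) = 0.000935.
Corrected numerator: |0.116822| − 0.000935 = 0.115887.
Null standard error: √(0.50·0.50/535) = √0.000467290 = 0.021617.
z = +0.115887/0.021617 = 5.361.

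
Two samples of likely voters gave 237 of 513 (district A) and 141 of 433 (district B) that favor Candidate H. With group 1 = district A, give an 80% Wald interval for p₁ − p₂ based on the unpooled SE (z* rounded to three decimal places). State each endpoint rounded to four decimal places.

(0.0960, 0.1767)

p̂₁ = 237/513 = 0.46199, p̂₂ = 141/433 = 0.32564; p̂₁ − p̂₂ = 0.13635.
Unpooled SE = √(p̂₁(1−p̂₁)/n₁ + p̂₂(1−p̂₂)/n₂) = √(0.000484513 + 0.000507152) = 0.031491.
For 80% confidence, z* = 1.282. Margin of error = 0.04037.
Interval: 0.13635 ± 0.04037 → (0.0960, 0.1767).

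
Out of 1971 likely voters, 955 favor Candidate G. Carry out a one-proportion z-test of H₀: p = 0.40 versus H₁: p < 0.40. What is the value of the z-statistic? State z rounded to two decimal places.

The sample proportion is 955/1971 = 0.48453.
Under H₀, SE = √(p₀(1−p₀)/n) = √(0.40·0.60/1971) = √0.000121766 = 0.011035.
z = (0.48453 − 0.40)/0.011035 = 0.08453/0.011035 = 7.66.

z = 7.66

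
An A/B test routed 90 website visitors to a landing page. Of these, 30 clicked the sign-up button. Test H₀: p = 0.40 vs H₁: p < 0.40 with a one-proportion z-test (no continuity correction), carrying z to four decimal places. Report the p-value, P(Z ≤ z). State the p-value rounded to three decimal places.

Sample proportion p̂ = 30/90 = 0.33333.
SE₀ = √(0.40·0.60/90) = 0.051640.
Test statistic (full precision, shown to 4 dp): z = (30/90 − 0.40)/SE₀ ≈ -1.2910.
From the standard normal, P(Z ≤ z) = 0.098.

p-value = 0.098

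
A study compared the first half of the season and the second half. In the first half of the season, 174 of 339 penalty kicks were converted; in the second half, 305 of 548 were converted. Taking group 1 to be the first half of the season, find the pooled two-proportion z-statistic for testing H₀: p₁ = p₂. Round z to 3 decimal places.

z = -1.257

p̂₁ = 174/339 = 0.51327, p̂₂ = 305/548 = 0.55657.
Pooling: p̂ = 479/887 = 0.54002.
SE = √[p̂(1−p̂)(1/n₁+1/n₂)] = √[0.54002·0.45998·(1/339+1/548)] ≈ 0.034439.
z = -0.04330/0.034439 = -1.257.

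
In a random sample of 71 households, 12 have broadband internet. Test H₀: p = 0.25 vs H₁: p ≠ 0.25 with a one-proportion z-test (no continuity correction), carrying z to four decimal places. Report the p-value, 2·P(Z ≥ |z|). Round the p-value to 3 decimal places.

p-value = 0.115

The sample proportion is 12/71 = 0.16901.
Null standard error: √(0.25·0.75/71) = √0.002640845 = 0.051389.
Test statistic (full precision, shown to 4 dp): z = (12/71 − 0.25)/SE₀ ≈ -1.5759.
p-value = 2·P(Z ≥ |z|) with z = -1.5759 → 0.115.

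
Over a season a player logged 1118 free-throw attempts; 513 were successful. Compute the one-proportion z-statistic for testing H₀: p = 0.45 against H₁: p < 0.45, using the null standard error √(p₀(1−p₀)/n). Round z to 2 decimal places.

p̂ = 513/1118 = 0.45886.
SE₀ = √(0.45·0.55/1118) = 0.014879.
z = (0.45886 − 0.45)/0.014879 = 0.00886/0.014879 = 0.60.

z = 0.60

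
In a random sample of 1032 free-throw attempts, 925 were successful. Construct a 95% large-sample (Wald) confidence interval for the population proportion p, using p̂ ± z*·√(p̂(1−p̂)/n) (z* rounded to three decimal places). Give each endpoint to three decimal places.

(0.878, 0.915)

With x = 925 successes in n = 1032, p̂ = 0.89632.
SE = √(p̂(1−p̂)/n) = √(0.092932/1032) = 0.009489.
For 95% confidence, z* = 1.960.
Margin = 1.960·0.009489 = 0.01860.
Interval: 0.89632 ± 0.01860 → (0.878, 0.915).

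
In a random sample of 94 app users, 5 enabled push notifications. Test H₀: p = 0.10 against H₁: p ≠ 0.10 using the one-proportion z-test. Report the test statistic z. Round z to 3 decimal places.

With x = 5 successes in n = 94, p̂ = 0.05319.
SE₀ = √(0.10·0.90/94) = 0.030943.
z = (0.05319 − 0.10)/0.030943 = -0.04681/0.030943 = -1.513.

z = -1.513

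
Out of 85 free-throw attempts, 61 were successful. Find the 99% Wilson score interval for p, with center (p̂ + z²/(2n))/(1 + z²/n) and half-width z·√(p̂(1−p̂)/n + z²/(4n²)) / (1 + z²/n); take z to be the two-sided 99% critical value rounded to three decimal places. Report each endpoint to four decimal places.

(0.5797, 0.8240)

p̂ = 61/85 = 0.71765; z = 2.576, so z² = 6.635776.
1 + z²/n = 1.078068.
Center = (0.71765 + 0.039034)/1.078068 = 0.70189.
Radicand: p̂(1−p̂)/n + z²/(4n²) = 0.002383880 + 0.000229612 = 0.002613492.
Half-width = 2.576·√0.002613492/1.078068 = 0.12215.
Interval: 0.70189 ± 0.12215 → (0.5797, 0.8240).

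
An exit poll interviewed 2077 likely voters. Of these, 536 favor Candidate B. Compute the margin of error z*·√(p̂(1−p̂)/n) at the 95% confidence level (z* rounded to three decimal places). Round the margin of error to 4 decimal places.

ME = 0.0188

With x = 536 successes in n = 2077, p̂ = 0.25806.
SE(p̂) = √(0.25806·0.74194/2077) = 0.009601.
The 95% critical value is z* = 1.960.
ME = 1.960·0.009601 = 0.0188.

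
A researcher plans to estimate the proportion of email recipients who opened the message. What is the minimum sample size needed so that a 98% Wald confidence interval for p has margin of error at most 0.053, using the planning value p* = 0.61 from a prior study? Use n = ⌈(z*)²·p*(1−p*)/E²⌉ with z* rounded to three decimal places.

z* = 2.326 at the 98% level.
p*(1−p*) = 0.2379.
Required n before rounding: 5.410276 × 0.2379 / 0.053² = 458.207.
Rounding up, n = 459.

n = 459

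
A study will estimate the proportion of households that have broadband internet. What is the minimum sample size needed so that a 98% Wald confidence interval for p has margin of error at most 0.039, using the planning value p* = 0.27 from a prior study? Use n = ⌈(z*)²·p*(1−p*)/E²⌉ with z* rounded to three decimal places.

n = 702

The 98% critical value is z* = 2.326.
p*(1−p*) = 0.1971.
(z*)²·p*(1−p*)/E² = 5.410276·0.1971/0.001521 = 701.095.
Rounding up, n = 702.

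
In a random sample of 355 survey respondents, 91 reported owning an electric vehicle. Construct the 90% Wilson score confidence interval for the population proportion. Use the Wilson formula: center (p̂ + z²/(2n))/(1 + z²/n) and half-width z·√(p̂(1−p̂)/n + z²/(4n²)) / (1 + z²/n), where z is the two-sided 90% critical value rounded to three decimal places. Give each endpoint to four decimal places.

(0.2202, 0.2962)

p̂ = 91/355 = 0.25634; z = 1.645, so z² = 2.706025.
Denominator 1 + z²/n = 1 + 2.706025/355 = 1.007623.
Center = (0.25634 + 0.003811)/1.007623 = 0.25818.
Radicand: p̂(1−p̂)/n + z²/(4n²) = 0.000536983 + 0.000005368 = 0.000542351.
Half-width = 1.645·√0.000542351/1.007623 = 0.03802.
Interval: 0.25818 ± 0.03802 → (0.2202, 0.2962).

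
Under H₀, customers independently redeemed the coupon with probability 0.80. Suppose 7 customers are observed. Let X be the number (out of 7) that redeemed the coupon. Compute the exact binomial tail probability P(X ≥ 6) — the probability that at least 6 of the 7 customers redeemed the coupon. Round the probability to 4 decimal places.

P = 0.5767

X ~ Binomial(n=7, p=0.80).
P(X ≥ 6) = C(7,6)·0.80^6·0.20^1 + C(7,7)·0.80^7·0.20^0.
= 0.367002 + 0.209715 = 0.5767.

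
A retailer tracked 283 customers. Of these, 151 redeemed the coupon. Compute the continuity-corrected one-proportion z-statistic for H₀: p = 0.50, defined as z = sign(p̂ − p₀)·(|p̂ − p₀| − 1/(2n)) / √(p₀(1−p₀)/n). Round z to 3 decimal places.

p̂ = 151/283 = 0.53357. p̂ − p₀ = 0.033569.
1/(2n) = 0.001767.
Corrected numerator: |0.033569| − 0.001767 = 0.031802.
Under H₀, SE = √(p₀(1−p₀)/n) = √(0.50·0.50/283) = √0.000883392 = 0.029722.
z = +0.031802/0.029722 = 1.070.

z = 1.070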